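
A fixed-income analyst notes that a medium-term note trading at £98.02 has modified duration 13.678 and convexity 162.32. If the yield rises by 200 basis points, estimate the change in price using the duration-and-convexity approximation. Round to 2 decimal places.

-£23.63

Duration effect: -D_mod·Δy = -13.678 × (+0.02) = -0.273560
Convexity effect: ½·C·(Δy)² = 0.5 × 162.32 × (0.02)² = +0.0324640
ΔP/P ≈ -0.273560 + 0.0324640 = -0.241096
ΔP ≈ 98.02 × (-0.241096) = -23.63222992.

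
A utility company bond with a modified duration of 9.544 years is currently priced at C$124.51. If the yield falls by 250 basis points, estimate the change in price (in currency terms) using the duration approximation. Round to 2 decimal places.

+C$29.71

Duration approximation: ΔP/P ≈ -D_mod · Δy = -9.544 × (-0.025) = +0.238600.
ΔP ≈ 124.51 × (+0.238600) = +29.708086.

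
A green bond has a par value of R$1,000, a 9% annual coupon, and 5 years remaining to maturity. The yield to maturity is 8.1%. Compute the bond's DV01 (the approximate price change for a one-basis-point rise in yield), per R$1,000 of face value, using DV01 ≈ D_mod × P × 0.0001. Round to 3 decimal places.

Periodic yield y = 0.081.
  t   CF        PV=CF/(1+0.081)^t    t·PV
  1        90.00        83.2562        83.2562
  2        90.00        77.0178       154.0356
  3        90.00        71.2468       213.7404
  4        90.00        65.9082       263.6330
  5     1,090.00       738.4108     3,692.0539
  Σ                  1,035.8399     4,406.7192
P = 1,035.8399; D_Mac = 4.25425 yrs; D_mod = 3.93547 yrs.
DV01 ≈ 3.93547 × 1,035.8399 × 0.0001 = 0.407652.

R$0.408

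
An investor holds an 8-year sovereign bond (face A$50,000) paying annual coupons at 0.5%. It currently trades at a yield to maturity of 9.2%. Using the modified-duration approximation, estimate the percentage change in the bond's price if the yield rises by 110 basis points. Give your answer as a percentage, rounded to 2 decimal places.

Periodic yield y = 0.092. Modified duration first:
  t   CF        PV=CF/(1+0.092)^t    t·PV
  1       250.00       228.9377       228.9377
  2       250.00       209.6499       419.2999
  3       250.00       191.9871       575.9614
  4       250.00       175.8124       703.2495
  5       250.00       161.0003       805.0017
  6       250.00       147.4362       884.6173
  7       250.00       135.0149       945.1040
  8    50,250.00    24,851.6346   198,813.0767
  Σ                 26,101.4732   203,375.2481
P = 26,101.4732; D_Mac = 7.79172 yrs; D_mod = 7.79172/(1+0.092) = 7.13527 yrs.
ΔP/P ≈ -D_mod · Δy = -7.13527 × (+0.011) = -0.078488 = -7.8488%.

-7.85%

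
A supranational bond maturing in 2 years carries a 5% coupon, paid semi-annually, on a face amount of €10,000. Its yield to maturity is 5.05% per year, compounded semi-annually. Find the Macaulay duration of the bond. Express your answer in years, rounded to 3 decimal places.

Periodic yield y = 0.02525. Discount each cash flow and weight by its period:
  t   CF        PV=CF/(1+0.02525)^t    t·PV
  1       250.00       243.8430       243.8430
  2       250.00       237.8376       475.6751
  3       250.00       231.9801       695.9402
  4    10,250.00     9,276.9401    37,107.7605
  Σ                  9,990.6007    38,523.2188
Price P = Σ PV = 9,990.6007.
Macaulay duration = Σ(t·PV) / P = 38,523.2188 / 9,990.6007 = 3.85595 half-year periods.
In years: 3.85595 / 2 = 1.92797 years.

1.928 years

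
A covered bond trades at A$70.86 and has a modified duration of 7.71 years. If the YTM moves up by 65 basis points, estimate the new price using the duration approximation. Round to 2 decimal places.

Duration approximation: ΔP/P ≈ -D_mod · Δy = -7.71 × (+0.0065) = -0.050115.
New price ≈ 70.86 × (1 - 0.050115) = 67.3088511.

A$67.31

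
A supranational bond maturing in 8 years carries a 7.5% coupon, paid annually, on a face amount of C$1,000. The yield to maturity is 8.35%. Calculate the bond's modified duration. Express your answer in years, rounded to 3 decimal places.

Periodic yield y = 0.0835. First find Macaulay duration:
  t   CF        PV=CF/(1+0.0835)^t    t·PV
  1        75.00        69.2201        69.2201
  2        75.00        63.8857       127.7713
  3        75.00        58.9623       176.8869
  4        75.00        54.4184       217.6735
  5        75.00        50.2246       251.1231
  6        75.00        46.3541       278.1244
  7        75.00        42.7818       299.4725
  8     1,075.00       565.9488     4,527.5904
  Σ                    951.7957     5,947.8622
P = 951.7957; Macaulay duration = 5,947.8622 / 951.7957 = 6.24910 years.
Modified duration = D_Mac / (1 + y) = 6.24910 / 1.0835 = 5.76751 years.

5.768 years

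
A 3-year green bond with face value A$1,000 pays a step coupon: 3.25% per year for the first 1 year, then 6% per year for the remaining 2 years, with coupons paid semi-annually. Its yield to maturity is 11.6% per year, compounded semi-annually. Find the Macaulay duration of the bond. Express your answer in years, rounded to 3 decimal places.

Periodic yield y = 0.058. Discount each cash flow and weight by its period:
  t   CF        PV=CF/(1+0.058)^t    t·PV
  1        16.25        15.3592        15.3592
  2        16.25        14.5172        29.0343
  3        30.00        25.3317        75.9951
  4        30.00        23.9430        95.7720
  5        30.00        22.6304       113.1522
  6     1,030.00       734.3840     4,406.3041
  Σ                    836.1655     4,735.6169
Price P = Σ PV = 836.1655.
Macaulay duration = Σ(t·PV) / P = 4,735.6169 / 836.1655 = 5.66349 half-year periods.
In years: 5.66349 / 2 = 2.83175 years.

2.832 years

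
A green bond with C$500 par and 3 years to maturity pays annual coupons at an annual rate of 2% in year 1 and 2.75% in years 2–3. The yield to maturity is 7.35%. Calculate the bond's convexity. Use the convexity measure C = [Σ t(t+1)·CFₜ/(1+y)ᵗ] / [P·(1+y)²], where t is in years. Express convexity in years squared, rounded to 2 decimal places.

With y = 0.0735:
  t   CF        PV=CF/(1+0.0735)^t    t·PV        t(t+1)·PV
  1        10.00         9.3153         9.3153          18.6306
  2        13.75        11.9316        23.8632          71.5896
  3       513.75       415.2845     1,245.8534       4,983.4136
  Σ                    436.5314     1,279.0319       5,073.6339
P = 436.5314.
Convexity = Σ t(t+1)·PV / [P·(1+y)²] = 5,073.6339 / (436.5314 × 1.152402) = 10.08555.

10.09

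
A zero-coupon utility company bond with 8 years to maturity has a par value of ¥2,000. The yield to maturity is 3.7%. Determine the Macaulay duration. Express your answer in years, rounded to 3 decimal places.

A zero-coupon bond has a single cash flow at maturity, so its Macaulay duration equals its maturity: 8 years.

8.000 years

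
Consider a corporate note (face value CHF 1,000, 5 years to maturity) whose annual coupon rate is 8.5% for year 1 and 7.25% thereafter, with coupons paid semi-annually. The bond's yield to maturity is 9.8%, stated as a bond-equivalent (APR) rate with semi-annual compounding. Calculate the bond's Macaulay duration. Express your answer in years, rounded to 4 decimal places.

4.1917 years

Periodic yield y = 0.049. Discount each cash flow and weight by its period:
  t   CF        PV=CF/(1+0.049)^t    t·PV
  1        42.50        40.5148        40.5148
  2        42.50        38.6223        77.2446
  3        36.25        31.4038        94.2113
  4        36.25        29.9368       119.7474
  5        36.25        28.5385       142.6923
  6        36.25        27.2054       163.2324
  7        36.25        25.9346       181.5422
  8        36.25        24.7232       197.7853
  9        36.25        23.5683       212.1149
  10    1,036.25       642.2582     6,422.5821
  Σ                    912.7058     7,651.6672
Price P = Σ PV = 912.7058.
Macaulay duration = Σ(t·PV) / P = 7,651.6672 / 912.7058 = 8.38350 half-year periods.
In years: 8.38350 / 2 = 4.19175 years.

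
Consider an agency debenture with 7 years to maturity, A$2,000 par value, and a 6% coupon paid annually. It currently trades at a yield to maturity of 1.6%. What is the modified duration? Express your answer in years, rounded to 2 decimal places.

Periodic yield y = 0.016. First find Macaulay duration:
  t   CF        PV=CF/(1+0.016)^t    t·PV
  1       120.00       118.1102       118.1102
  2       120.00       116.2502       232.5005
  3       120.00       114.4195       343.2586
  4       120.00       112.6176       450.4706
  5       120.00       110.8441       554.2207
  6       120.00       109.0986       654.5913
  7     2,120.00     1,897.0549    13,279.3845
  Σ                  2,578.3952    15,632.5363
P = 2,578.3952; Macaulay duration = 15,632.5363 / 2,578.3952 = 6.06289 years.
Modified duration = D_Mac / (1 + y) = 6.06289 / 1.016 = 5.96742 years.

5.97 years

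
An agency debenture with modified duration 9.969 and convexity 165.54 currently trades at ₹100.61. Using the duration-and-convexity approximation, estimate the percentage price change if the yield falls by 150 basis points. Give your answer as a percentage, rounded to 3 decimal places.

Duration effect: -D_mod·Δy = -9.969 × (-0.015) = +0.149535
Convexity effect: ½·C·(Δy)² = 0.5 × 165.54 × (-0.015)² = +0.01862325
ΔP/P ≈ +0.149535 + 0.01862325 = +0.16815825
= +16.815825%.

+16.816%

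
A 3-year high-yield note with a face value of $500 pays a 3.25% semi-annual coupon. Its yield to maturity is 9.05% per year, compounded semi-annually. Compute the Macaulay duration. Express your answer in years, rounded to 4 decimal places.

Periodic yield y = 0.04525. Discount each cash flow and weight by its period:
  t   CF        PV=CF/(1+0.04525)^t    t·PV
  1        8.125         7.7733         7.7733
  2        8.125         7.4367        14.8735
  3        8.125         7.1148        21.3444
  4        8.125         6.8068        27.2272
  5        8.125         6.5121        32.5606
  6      508.125       389.6274     2,337.7645
  Σ                    425.2711     2,441.5434
Price P = Σ PV = 425.2711.
Macaulay duration = Σ(t·PV) / P = 2,441.5434 / 425.2711 = 5.74115 half-year periods.
In years: 5.74115 / 2 = 2.87057 years.

2.8706 years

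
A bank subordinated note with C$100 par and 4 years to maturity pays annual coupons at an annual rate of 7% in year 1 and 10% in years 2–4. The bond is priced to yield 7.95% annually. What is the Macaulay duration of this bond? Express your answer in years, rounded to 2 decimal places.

3.57 years

Periodic yield y = 0.0795. Discount each cash flow and weight by its year:
  t   CF        PV=CF/(1+0.0795)^t    t·PV
  1         7.00         6.4845         6.4845
  2        10.00         8.5813        17.1627
  3        10.00         7.9494        23.8481
  4       110.00        81.0032       324.0127
  Σ                    104.0184       371.5080
Price P = Σ PV = 104.0184.
Macaulay duration = Σ(t·PV) / P = 371.5080 / 104.0184 = 3.57156 years.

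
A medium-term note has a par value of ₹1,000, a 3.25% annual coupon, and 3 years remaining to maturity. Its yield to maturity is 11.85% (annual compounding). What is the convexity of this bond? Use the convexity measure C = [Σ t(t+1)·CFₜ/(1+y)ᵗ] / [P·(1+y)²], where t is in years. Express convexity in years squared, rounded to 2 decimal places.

With y = 0.1185:
  t   CF        PV=CF/(1+0.1185)^t    t·PV        t(t+1)·PV
  1        32.50        29.0568        29.0568          58.1135
  2        32.50        25.9783        51.9567         155.8700
  3     1,032.50       737.8738     2,213.6214       8,854.4857
  Σ                    792.9089     2,294.6349       9,068.4693
P = 792.9089.
Convexity = Σ t(t+1)·PV / [P·(1+y)²] = 9,068.4693 / (792.9089 × 1.251042) = 9.14195.

9.14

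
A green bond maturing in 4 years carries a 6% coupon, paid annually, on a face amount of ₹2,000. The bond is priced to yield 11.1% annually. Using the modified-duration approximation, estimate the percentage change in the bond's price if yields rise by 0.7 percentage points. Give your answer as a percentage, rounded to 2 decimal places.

-2.29%

Periodic yield y = 0.111. Modified duration first:
  t   CF        PV=CF/(1+0.111)^t    t·PV
  1       120.00       108.0108       108.0108
  2       120.00        97.2194       194.4389
  3       120.00        87.5062       262.5187
  4     2,120.00     1,391.4885     5,565.9540
  Σ                  1,684.2250     6,130.9225
P = 1,684.2250; D_Mac = 3.64020 yrs; D_mod = 3.64020/(1+0.111) = 3.27651 yrs.
ΔP/P ≈ -D_mod · Δy = -3.27651 × (+0.007) = -0.022936 = -2.2936%.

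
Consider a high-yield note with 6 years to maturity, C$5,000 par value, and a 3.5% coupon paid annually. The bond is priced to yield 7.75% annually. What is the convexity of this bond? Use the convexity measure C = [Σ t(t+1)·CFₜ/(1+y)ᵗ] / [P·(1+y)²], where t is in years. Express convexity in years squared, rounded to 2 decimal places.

31.79

With y = 0.0775:
  t   CF        PV=CF/(1+0.0775)^t    t·PV        t(t+1)·PV
  1       175.00       162.4130       162.4130         324.8260
  2       175.00       150.7313       301.4626         904.3879
  3       175.00       139.8899       419.6696       1,678.6782
  4       175.00       129.8282       519.3127       2,596.5634
  5       175.00       120.4902       602.4509       3,614.7054
  6     5,175.00     3,306.7905    19,840.7430     138,885.2010
  Σ                  4,010.1430    21,846.0518     148,004.3619
P = 4,010.1430.
Convexity = Σ t(t+1)·PV / [P·(1+y)²] = 148,004.3619 / (4,010.1430 × 1.161006) = 31.78924.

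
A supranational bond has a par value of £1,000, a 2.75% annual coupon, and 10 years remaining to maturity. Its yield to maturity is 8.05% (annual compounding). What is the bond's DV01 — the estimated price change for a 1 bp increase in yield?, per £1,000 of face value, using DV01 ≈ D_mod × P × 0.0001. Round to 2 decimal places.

Periodic yield y = 0.0805.
  t   CF        PV=CF/(1+0.0805)^t    t·PV
  1        27.50        25.4512        25.4512
  2        27.50        23.5550        47.1100
  3        27.50        21.8001        65.4003
  4        27.50        20.1759        80.7037
  5        27.50        18.6728        93.3639
  6        27.50        17.2816       103.6896
  7        27.50        15.9941       111.9586
  8        27.50        14.8025       118.4199
  9        27.50        13.6997       123.2969
  10    1,027.50       473.7335     4,737.3352
  Σ                    645.1663     5,506.7293
P = 645.1663; D_Mac = 8.53536 yrs; D_mod = 7.89946 yrs.
DV01 ≈ 7.89946 × 645.1663 × 0.0001 = 0.509646.

£0.51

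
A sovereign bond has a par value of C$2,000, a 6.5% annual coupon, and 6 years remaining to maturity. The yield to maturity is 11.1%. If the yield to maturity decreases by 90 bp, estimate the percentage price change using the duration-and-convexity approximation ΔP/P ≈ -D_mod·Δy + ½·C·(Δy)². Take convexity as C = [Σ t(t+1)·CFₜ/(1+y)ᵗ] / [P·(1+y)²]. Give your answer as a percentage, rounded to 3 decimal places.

+4.197%

With y = 0.111:
  t   CF        PV=CF/(1+0.111)^t    t·PV        t(t+1)·PV
  1       130.00       117.0117       117.0117         234.0234
  2       130.00       105.3211       210.6421         631.9264
  3       130.00        94.7984       284.3953       1,137.5812
  4       130.00        85.3271       341.3085       1,706.5425
  5       130.00        76.8021       384.0105       2,304.0628
  6     2,130.00     1,132.6487     6,795.8925      47,571.2475
  Σ                  1,611.9092     8,133.2606      53,585.3838
P = 1,611.9092; D_Mac = 5.04573 yrs; D_mod = 4.54161 yrs; C = 26.93256.
Duration effect: -4.54161 × (-0.009) = +0.040875
Convexity effect: 0.5 × 26.93256 × (-0.009)² = +0.0010908
ΔP/P ≈ +0.040875 + 0.0010908 = +0.041965 = +4.1965%.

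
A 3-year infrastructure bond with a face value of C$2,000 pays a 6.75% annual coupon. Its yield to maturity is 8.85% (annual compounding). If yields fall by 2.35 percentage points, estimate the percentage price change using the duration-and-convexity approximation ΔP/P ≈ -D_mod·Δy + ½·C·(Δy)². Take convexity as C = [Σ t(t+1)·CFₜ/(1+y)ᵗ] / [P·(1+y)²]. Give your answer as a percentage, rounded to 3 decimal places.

With y = 0.0885:
  t   CF        PV=CF/(1+0.0885)^t    t·PV        t(t+1)·PV
  1       135.00       124.0239       124.0239         248.0478
  2       135.00       113.9402       227.8804         683.6411
  3     2,135.00     1,655.4367     4,966.3101      19,865.2404
  Σ                  1,893.4008     5,318.2143      20,796.9293
P = 1,893.4008; D_Mac = 2.80882 yrs; D_mod = 2.58045 yrs; C = 9.27043.
Duration effect: -2.58045 × (-0.0235) = +0.060640
Convexity effect: 0.5 × 9.27043 × (-0.0235)² = +0.0025598
ΔP/P ≈ +0.060640 + 0.0025598 = +0.063200 = +6.3200%.

+6.320%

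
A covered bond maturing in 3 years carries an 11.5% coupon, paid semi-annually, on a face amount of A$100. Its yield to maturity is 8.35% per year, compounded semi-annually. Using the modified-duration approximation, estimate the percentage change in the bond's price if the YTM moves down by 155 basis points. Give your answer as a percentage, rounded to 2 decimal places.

+3.92%

Periodic yield y = 0.04175. Modified duration first:
  t   CF        PV=CF/(1+0.04175)^t    t·PV
  1         5.75         5.5196         5.5196
  2         5.75         5.2984        10.5967
  3         5.75         5.0860        15.2580
  4         5.75         4.8822        19.5287
  5         5.75         4.6865        23.4326
  6       105.75        82.7369       496.4215
  Σ                    108.2095       570.7571
P = 108.2095; D_Mac = 5.27455 half-year periods = 2.63728 yrs; D_mod = 2.63728/(1+0.04175) = 2.53158 yrs.
ΔP/P ≈ -D_mod · Δy = -2.53158 × (-0.0155) = +0.039240 = +3.9240%.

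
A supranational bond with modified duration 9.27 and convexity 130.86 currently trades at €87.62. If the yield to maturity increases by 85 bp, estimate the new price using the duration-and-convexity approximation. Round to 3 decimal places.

€81.130

Duration effect: -D_mod·Δy = -9.27 × (+0.0085) = -0.078795
Convexity effect: ½·C·(Δy)² = 0.5 × 130.86 × (0.0085)² = +0.0047273175
ΔP/P ≈ -0.078795 + 0.0047273175 = -0.0740676825
New price ≈ 87.62 × (1 - 0.0740676825) = 81.13018965935.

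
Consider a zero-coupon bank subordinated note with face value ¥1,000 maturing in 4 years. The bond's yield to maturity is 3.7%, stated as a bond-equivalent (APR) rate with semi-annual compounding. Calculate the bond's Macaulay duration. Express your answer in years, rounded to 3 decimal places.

4.000 years

A zero-coupon bond has a single cash flow at maturity, so its Macaulay duration equals its maturity: 4 years.
(Equivalently: 8 semi-annual periods ÷ 2 = 4 years.)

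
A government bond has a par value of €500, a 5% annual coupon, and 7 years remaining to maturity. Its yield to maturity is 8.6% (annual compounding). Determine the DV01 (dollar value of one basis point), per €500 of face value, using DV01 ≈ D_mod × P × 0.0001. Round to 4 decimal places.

Periodic yield y = 0.086.
  t   CF        PV=CF/(1+0.086)^t    t·PV
  1        25.00        23.0203        23.0203
  2        25.00        21.1973        42.3946
  3        25.00        19.5187        58.5561
  4        25.00        17.9730        71.8920
  5        25.00        16.5497        82.7486
  6        25.00        15.2392        91.4350
  7       525.00       294.6799     2,062.7594
  Σ                    408.1780     2,432.8059
P = 408.1780; D_Mac = 5.96016 yrs; D_mod = 5.48818 yrs.
DV01 ≈ 5.48818 × 408.1780 × 0.0001 = 0.224015.

€0.2240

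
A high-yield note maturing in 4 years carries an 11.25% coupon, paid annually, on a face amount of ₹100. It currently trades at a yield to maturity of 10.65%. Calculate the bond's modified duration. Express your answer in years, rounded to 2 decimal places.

3.11 years

Periodic yield y = 0.1065. First find Macaulay duration:
  t   CF        PV=CF/(1+0.1065)^t    t·PV
  1        11.25        10.1672        10.1672
  2        11.25         9.1886        18.3772
  3        11.25         8.3042        24.9126
  4       111.25        74.2155       296.8618
  Σ                    101.8755       350.3188
P = 101.8755; Macaulay duration = 350.3188 / 101.8755 = 3.43870 years.
Modified duration = D_Mac / (1 + y) = 3.43870 / 1.1065 = 3.10772 years.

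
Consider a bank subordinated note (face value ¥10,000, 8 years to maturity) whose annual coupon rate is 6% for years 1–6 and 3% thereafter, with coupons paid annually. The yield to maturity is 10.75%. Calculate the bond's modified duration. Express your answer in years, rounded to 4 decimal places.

Periodic yield y = 0.1075. First find Macaulay duration:
  t   CF        PV=CF/(1+0.1075)^t    t·PV
  1       600.00       541.7607       541.7607
  2       600.00       489.1745       978.3489
  3       600.00       441.6925     1,325.0776
  4       600.00       398.8194     1,595.2777
  5       600.00       360.1078     1,800.5392
  6       600.00       325.1538     1,950.9228
  7       300.00       146.7963     1,027.5741
  8    10,300.00     4,550.7958    36,406.3661
  Σ                  7,254.3009    45,625.8672
P = 7,254.3009; Macaulay duration = 45,625.8672 / 7,254.3009 = 6.28949 years.
Modified duration = D_Mac / (1 + y) = 6.28949 / 1.1075 = 5.67900 years.

5.6790 years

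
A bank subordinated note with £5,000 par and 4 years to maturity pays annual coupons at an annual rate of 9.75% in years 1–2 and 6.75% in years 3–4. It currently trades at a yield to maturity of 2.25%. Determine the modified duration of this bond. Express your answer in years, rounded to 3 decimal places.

Periodic yield y = 0.0225. First find Macaulay duration:
  t   CF        PV=CF/(1+0.0225)^t    t·PV
  1       487.50       476.7726       476.7726
  2       487.50       466.2813       932.5626
  3       337.50       315.7067       947.1202
  4     5,337.50     4,882.9764    19,531.9054
  Σ                  6,141.7370    21,888.3608
P = 6,141.7370; Macaulay duration = 21,888.3608 / 6,141.7370 = 3.56387 years.
Modified duration = D_Mac / (1 + y) = 3.56387 / 1.0225 = 3.48545 years.

3.485 years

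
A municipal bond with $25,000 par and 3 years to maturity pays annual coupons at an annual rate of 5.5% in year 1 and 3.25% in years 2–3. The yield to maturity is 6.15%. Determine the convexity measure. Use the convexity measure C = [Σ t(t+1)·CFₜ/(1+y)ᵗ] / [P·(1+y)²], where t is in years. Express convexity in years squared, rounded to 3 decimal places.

10.000

With y = 0.0615:
  t   CF        PV=CF/(1+0.0615)^t    t·PV        t(t+1)·PV
  1     1,375.00     1,295.3368     1,295.3368       2,590.6736
  2       812.50       721.0799     1,442.1597       4,326.4792
  3    25,812.50    21,580.9259    64,742.7777     258,971.1108
  Σ                 23,597.3426    67,480.2742     265,888.2636
P = 23,597.3426.
Convexity = Σ t(t+1)·PV / [P·(1+y)²] = 265,888.2636 / (23,597.3426 × 1.126782) = 9.99991.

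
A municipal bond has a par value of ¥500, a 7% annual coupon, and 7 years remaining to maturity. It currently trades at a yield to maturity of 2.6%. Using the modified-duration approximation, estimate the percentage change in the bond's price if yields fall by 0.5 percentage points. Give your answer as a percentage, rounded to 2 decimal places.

+2.89%

Periodic yield y = 0.026. Modified duration first:
  t   CF        PV=CF/(1+0.026)^t    t·PV
  1        35.00        34.1131        34.1131
  2        35.00        33.2486        66.4972
  3        35.00        32.4060        97.2181
  4        35.00        31.5848       126.3393
  5        35.00        30.7844       153.9222
  6        35.00        30.0043       180.0260
  7       535.00       447.0152     3,129.1062
  Σ                    639.1565     3,787.2220
P = 639.1565; D_Mac = 5.92534 yrs; D_mod = 5.92534/(1+0.026) = 5.77519 yrs.
ΔP/P ≈ -D_mod · Δy = -5.77519 × (-0.005) = +0.028876 = +2.8876%.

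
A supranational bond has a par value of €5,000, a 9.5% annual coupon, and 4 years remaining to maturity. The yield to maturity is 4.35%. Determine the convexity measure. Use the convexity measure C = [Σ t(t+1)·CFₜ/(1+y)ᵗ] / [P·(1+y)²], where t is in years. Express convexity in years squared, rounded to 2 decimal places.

With y = 0.0435:
  t   CF        PV=CF/(1+0.0435)^t    t·PV        t(t+1)·PV
  1       475.00       455.1989       455.1989         910.3977
  2       475.00       436.2231       872.4463       2,617.3389
  3       475.00       418.0385     1,254.1154       5,016.4616
  4     5,475.00     4,617.5787    18,470.3150      92,351.5748
  Σ                  5,927.0392    21,052.0755     100,895.7730
P = 5,927.0392.
Convexity = Σ t(t+1)·PV / [P·(1+y)²] = 100,895.7730 / (5,927.0392 × 1.088892) = 15.63329.

15.63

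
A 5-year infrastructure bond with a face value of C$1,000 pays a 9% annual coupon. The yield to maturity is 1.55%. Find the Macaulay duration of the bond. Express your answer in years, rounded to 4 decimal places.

4.3562 years

Periodic yield y = 0.0155. Discount each cash flow and weight by its year:
  t   CF        PV=CF/(1+0.0155)^t    t·PV
  1        90.00        88.6263        88.6263
  2        90.00        87.2736       174.5471
  3        90.00        85.9415       257.8244
  4        90.00        84.6297       338.5188
  5     1,090.00     1,009.3153     5,046.5765
  Σ                  1,355.7863     5,906.0931
Price P = Σ PV = 1,355.7863.
Macaulay duration = Σ(t·PV) / P = 5,906.0931 / 1,355.7863 = 4.35621 years.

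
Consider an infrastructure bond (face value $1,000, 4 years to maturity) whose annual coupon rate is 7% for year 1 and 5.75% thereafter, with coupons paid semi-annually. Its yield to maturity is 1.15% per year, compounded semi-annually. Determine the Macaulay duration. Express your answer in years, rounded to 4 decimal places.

3.6342 years

Periodic yield y = 0.00575. Discount each cash flow and weight by its period:
  t   CF        PV=CF/(1+0.00575)^t    t·PV
  1        35.00        34.7999        34.7999
  2        35.00        34.6009        69.2019
  3        28.75        28.2597        84.7791
  4        28.75        28.0981       112.3926
  5        28.75        27.9375       139.6875
  6        28.75        27.7778       166.6667
  7        28.75        27.6190       193.3328
  8     1,028.75       982.6289     7,861.0309
  Σ                  1,191.7218     8,661.8915
Price P = Σ PV = 1,191.7218.
Macaulay duration = Σ(t·PV) / P = 8,661.8915 / 1,191.7218 = 7.26838 half-year periods.
In years: 7.26838 / 2 = 3.63419 years.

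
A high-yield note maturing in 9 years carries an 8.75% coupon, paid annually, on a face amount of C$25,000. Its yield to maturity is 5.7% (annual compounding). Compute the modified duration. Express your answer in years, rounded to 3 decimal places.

Periodic yield y = 0.057. First find Macaulay duration:
  t   CF        PV=CF/(1+0.057)^t    t·PV
  1     2,187.50     2,069.5364     2,069.5364
  2     2,187.50     1,957.9342     3,915.8684
  3     2,187.50     1,852.3502     5,557.0506
  4     2,187.50     1,752.4600     7,009.8400
  5     2,187.50     1,657.9565     8,289.7824
  6     2,187.50     1,568.5492     9,411.2950
  7     2,187.50     1,483.9633    10,387.7429
  8     2,187.50     1,403.9388    11,231.5101
  9    27,187.50    16,507.9973   148,571.9755
  Σ                 30,254.6858   206,444.6012
P = 30,254.6858; Macaulay duration = 206,444.6012 / 30,254.6858 = 6.82356 years.
Modified duration = D_Mac / (1 + y) = 6.82356 / 1.057 = 6.45559 years.

6.456 years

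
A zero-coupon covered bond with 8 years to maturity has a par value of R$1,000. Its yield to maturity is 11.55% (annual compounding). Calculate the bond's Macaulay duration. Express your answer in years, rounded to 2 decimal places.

8.00 years

A zero-coupon bond has a single cash flow at maturity, so its Macaulay duration equals its maturity: 8 years.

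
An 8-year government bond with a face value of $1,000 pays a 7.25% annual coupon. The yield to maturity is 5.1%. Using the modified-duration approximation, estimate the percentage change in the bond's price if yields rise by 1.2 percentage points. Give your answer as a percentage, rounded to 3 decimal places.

Periodic yield y = 0.051. Modified duration first:
  t   CF        PV=CF/(1+0.051)^t    t·PV
  1        72.50        68.9819        68.9819
  2        72.50        65.6346       131.2691
  3        72.50        62.4496       187.3489
  4        72.50        59.4192       237.6770
  5        72.50        56.5359       282.6796
  6        72.50        53.7925       322.7550
  7        72.50        51.1822       358.2754
  8     1,072.50       720.4031     5,763.2248
  Σ                  1,138.3991     7,352.2117
P = 1,138.3991; D_Mac = 6.45838 yrs; D_mod = 6.45838/(1+0.051) = 6.14498 yrs.
ΔP/P ≈ -D_mod · Δy = -6.14498 × (+0.012) = -0.073740 = -7.3740%.

-7.374%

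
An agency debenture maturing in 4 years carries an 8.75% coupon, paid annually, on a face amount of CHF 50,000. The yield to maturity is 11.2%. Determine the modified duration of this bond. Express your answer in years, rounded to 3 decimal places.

Periodic yield y = 0.112. First find Macaulay duration:
  t   CF        PV=CF/(1+0.112)^t    t·PV
  1     4,375.00     3,934.3525     3,934.3525
  2     4,375.00     3,538.0868     7,076.1736
  3     4,375.00     3,181.7327     9,545.1982
  4    54,375.00    35,561.5041   142,246.0162
  Σ                 46,215.6761   162,801.7405
P = 46,215.6761; Macaulay duration = 162,801.7405 / 46,215.6761 = 3.52265 years.
Modified duration = D_Mac / (1 + y) = 3.52265 / 1.112 = 3.16785 years.

3.168 years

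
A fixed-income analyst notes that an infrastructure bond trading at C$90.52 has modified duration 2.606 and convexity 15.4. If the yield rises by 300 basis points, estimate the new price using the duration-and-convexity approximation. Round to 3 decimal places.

Duration effect: -D_mod·Δy = -2.606 × (+0.03) = -0.078180
Convexity effect: ½·C·(Δy)² = 0.5 × 15.4 × (0.03)² = +0.0069300
ΔP/P ≈ -0.078180 + 0.0069300 = -0.071250
New price ≈ 90.52 × (1 - 0.071250) = 84.07045.

C$84.070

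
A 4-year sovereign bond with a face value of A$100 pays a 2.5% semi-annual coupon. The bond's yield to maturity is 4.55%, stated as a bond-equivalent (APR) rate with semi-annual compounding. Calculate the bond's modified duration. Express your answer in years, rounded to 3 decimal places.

Periodic yield y = 0.02275. First find Macaulay duration:
  t   CF        PV=CF/(1+0.02275)^t    t·PV
  1         1.25         1.2222         1.2222
  2         1.25         1.1950         2.3900
  3         1.25         1.1684         3.5053
  4         1.25         1.1424         4.5697
  5         1.25         1.1170         5.5851
  6         1.25         1.0922         6.5531
  7         1.25         1.0679         7.4752
  8       101.25        84.5744       676.5955
  Σ                     92.5796       707.8961
P = 92.5796; Macaulay duration = 707.8961 / 92.5796 = 7.64635 half-year periods = 3.82318 years.
Modified duration = D_Mac / (1 + y) = 3.82318 / 1.02275 = 3.73813 years.

3.738 years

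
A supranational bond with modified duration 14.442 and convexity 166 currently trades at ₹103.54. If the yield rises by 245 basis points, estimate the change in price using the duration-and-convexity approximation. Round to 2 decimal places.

-₹31.48

Duration effect: -D_mod·Δy = -14.442 × (+0.0245) = -0.353829
Convexity effect: ½·C·(Δy)² = 0.5 × 166 × (0.0245)² = +0.04982075
ΔP/P ≈ -0.353829 + 0.04982075 = -0.30400825
ΔP ≈ 103.54 × (-0.30400825) = -31.477014205.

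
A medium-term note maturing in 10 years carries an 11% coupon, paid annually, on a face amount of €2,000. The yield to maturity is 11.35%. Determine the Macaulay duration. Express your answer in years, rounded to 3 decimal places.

6.501 years

Periodic yield y = 0.1135. Discount each cash flow and weight by its year:
  t   CF        PV=CF/(1+0.1135)^t    t·PV
  1       220.00       197.5752       197.5752
  2       220.00       177.4362       354.8724
  3       220.00       159.3500       478.0499
  4       220.00       143.1073       572.4292
  5       220.00       128.5203       642.6013
  6       220.00       115.4201       692.5205
  7       220.00       103.6552       725.5865
  8       220.00        93.0895       744.7164
  9       220.00        83.6008       752.4076
  10    2,220.00       757.6188     7,576.1883
  Σ                  1,959.3735    12,736.9473
Price P = Σ PV = 1,959.3735.
Macaulay duration = Σ(t·PV) / P = 12,736.9473 / 1,959.3735 = 6.50052 years.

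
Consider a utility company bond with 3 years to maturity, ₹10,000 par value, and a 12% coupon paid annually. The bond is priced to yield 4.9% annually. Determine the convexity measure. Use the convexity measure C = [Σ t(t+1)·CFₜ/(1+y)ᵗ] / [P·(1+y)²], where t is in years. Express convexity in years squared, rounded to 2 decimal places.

9.54

With y = 0.049:
  t   CF        PV=CF/(1+0.049)^t    t·PV        t(t+1)·PV
  1     1,200.00     1,143.9466     1,143.9466       2,287.8932
  2     1,200.00     1,090.5115     2,181.0231       6,543.0693
  3    11,200.00     9,702.6766    29,108.0299     116,432.1197
  Σ                 11,937.1348    32,432.9996     125,263.0823
P = 11,937.1348.
Convexity = Σ t(t+1)·PV / [P·(1+y)²] = 125,263.0823 / (11,937.1348 × 1.100401) = 9.53613.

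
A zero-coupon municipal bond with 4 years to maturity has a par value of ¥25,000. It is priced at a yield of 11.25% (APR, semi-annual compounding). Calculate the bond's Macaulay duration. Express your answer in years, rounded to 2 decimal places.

A zero-coupon bond has a single cash flow at maturity, so its Macaulay duration equals its maturity: 4 years.
(Equivalently: 8 semi-annual periods ÷ 2 = 4 years.)

4.00 years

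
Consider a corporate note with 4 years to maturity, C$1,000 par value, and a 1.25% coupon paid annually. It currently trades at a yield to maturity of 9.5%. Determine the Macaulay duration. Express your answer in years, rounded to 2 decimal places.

Periodic yield y = 0.095. Discount each cash flow and weight by its year:
  t   CF        PV=CF/(1+0.095)^t    t·PV
  1        12.50        11.4155        11.4155
  2        12.50        10.4251        20.8503
  3        12.50         9.5207        28.5620
  4     1,012.50       704.2690     2,817.0759
  Σ                    735.6303     2,877.9037
Price P = Σ PV = 735.6303.
Macaulay duration = Σ(t·PV) / P = 2,877.9037 / 735.6303 = 3.91216 years.

3.91 years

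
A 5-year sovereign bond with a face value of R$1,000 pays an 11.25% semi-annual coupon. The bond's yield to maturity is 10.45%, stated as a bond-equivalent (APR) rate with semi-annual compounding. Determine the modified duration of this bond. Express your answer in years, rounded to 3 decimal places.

Periodic yield y = 0.05225. First find Macaulay duration:
  t   CF        PV=CF/(1+0.05225)^t    t·PV
  1        56.25        53.4569        53.4569
  2        56.25        50.8025       101.6049
  3        56.25        48.2798       144.8395
  4        56.25        45.8825       183.5299
  5        56.25        43.6042       218.0208
  6        56.25        41.4390       248.6338
  7        56.25        39.3813       275.6691
  8        56.25        37.4258       299.4064
  9        56.25        35.5674       320.1066
  10    1,056.25       634.7130     6,347.1298
  Σ                  1,030.5522     8,192.3975
P = 1,030.5522; Macaulay duration = 8,192.3975 / 1,030.5522 = 7.94952 half-year periods = 3.97476 years.
Modified duration = D_Mac / (1 + y) = 3.97476 / 1.05225 = 3.77739 years.

3.777 years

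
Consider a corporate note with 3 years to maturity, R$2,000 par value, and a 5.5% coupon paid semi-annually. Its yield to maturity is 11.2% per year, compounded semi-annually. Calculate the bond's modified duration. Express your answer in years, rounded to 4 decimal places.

Periodic yield y = 0.056. First find Macaulay duration:
  t   CF        PV=CF/(1+0.056)^t    t·PV
  1        55.00        52.0833        52.0833
  2        55.00        49.3213        98.6427
  3        55.00        46.7058       140.1174
  4        55.00        44.2290       176.9160
  5        55.00        41.8835       209.4176
  6     2,055.00     1,481.9321     8,891.5928
  Σ                  1,716.1551     9,568.7698
P = 1,716.1551; Macaulay duration = 9,568.7698 / 1,716.1551 = 5.57570 half-year periods = 2.78785 years.
Modified duration = D_Mac / (1 + y) = 2.78785 / 1.056 = 2.64001 years.

2.6400 years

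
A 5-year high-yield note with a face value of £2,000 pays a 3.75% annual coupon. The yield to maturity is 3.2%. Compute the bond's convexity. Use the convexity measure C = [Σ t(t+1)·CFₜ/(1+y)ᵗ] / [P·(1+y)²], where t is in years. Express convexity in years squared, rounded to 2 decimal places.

25.60

With y = 0.032:
  t   CF        PV=CF/(1+0.032)^t    t·PV        t(t+1)·PV
  1        75.00        72.6744        72.6744         145.3488
  2        75.00        70.4209       140.8419         422.5257
  3        75.00        68.2374       204.7121         818.8482
  4        75.00        66.1215       264.4859       1,322.4293
  5     2,075.00     1,772.6362     8,863.1810      53,179.0861
  Σ                  2,050.0904     9,545.8952      55,888.2382
P = 2,050.0904.
Convexity = Σ t(t+1)·PV / [P·(1+y)²] = 55,888.2382 / (2,050.0904 × 1.065024) = 25.59694.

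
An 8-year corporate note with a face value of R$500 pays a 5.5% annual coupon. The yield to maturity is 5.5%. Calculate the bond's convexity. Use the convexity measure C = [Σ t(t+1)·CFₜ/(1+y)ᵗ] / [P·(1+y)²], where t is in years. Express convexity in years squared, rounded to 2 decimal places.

With y = 0.055:
  t   CF        PV=CF/(1+0.055)^t    t·PV        t(t+1)·PV
  1        27.50        26.0664        26.0664          52.1327
  2        27.50        24.7074        49.4149         148.2446
  3        27.50        23.4194        70.2581         281.0325
  4        27.50        22.1985        88.7938         443.9692
  5        27.50        21.0412       105.2060         631.2358
  6        27.50        19.9443       119.6656         837.6589
  7        27.50        18.9045       132.3316       1,058.6527
  8       527.50       343.7184     2,749.7472      24,747.7251
  Σ                    500.0000     3,341.4836      28,200.6516
P = 500.0000.
Convexity = Σ t(t+1)·PV / [P·(1+y)²] = 28,200.6516 / (500.0000 × 1.113025) = 50.67389.

50.67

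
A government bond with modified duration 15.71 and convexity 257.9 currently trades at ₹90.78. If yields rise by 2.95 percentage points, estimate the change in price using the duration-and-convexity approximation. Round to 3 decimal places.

Duration effect: -D_mod·Δy = -15.71 × (+0.0295) = -0.463445
Convexity effect: ½·C·(Δy)² = 0.5 × 257.9 × (0.0295)² = +0.1122187375
ΔP/P ≈ -0.463445 + 0.1122187375 = -0.3512262625
ΔP ≈ 90.78 × (-0.3512262625) = -31.88432010975.

-₹31.884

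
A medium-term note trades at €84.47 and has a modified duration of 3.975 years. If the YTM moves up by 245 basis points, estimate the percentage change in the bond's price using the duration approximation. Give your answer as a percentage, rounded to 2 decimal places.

Duration approximation: ΔP/P ≈ -D_mod · Δy = -3.975 × (+0.0245) = -0.0973875.
As a percentage: -9.73875%.

-9.74%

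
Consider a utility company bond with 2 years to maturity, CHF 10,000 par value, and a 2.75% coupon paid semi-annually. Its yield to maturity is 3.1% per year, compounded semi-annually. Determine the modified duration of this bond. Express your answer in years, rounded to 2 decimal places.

Periodic yield y = 0.0155. First find Macaulay duration:
  t   CF        PV=CF/(1+0.0155)^t    t·PV
  1       137.50       135.4013       135.4013
  2       137.50       133.3346       266.6692
  3       137.50       131.2995       393.8984
  4    10,137.50     9,532.5953    38,130.3812
  Σ                  9,932.6306    38,926.3501
P = 9,932.6306; Macaulay duration = 38,926.3501 / 9,932.6306 = 3.91904 half-year periods = 1.95952 years.
Modified duration = D_Mac / (1 + y) = 1.95952 / 1.0155 = 1.92961 years.

1.93 years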